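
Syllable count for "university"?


Word: "university"
Syllable breakdown: u | ni | ver | si | ty
Counting: 5 parts
= 5 syllables


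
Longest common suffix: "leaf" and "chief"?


Word 1: "leaf"
Word 2: "chief"
Comparing from end:
  Pos -1: 'f' == 'f'
  Pos -2: 'a' != 'e' (stop)
LCS = "f" (length 1)


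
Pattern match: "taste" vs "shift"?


Pattern of "taste": [0, 1, 2, 0, 3]
Pattern of "shift": [0, 1, 2, 3, 4]
Patterns do not match
Same pattern = No


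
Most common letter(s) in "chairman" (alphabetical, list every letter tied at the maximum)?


Word: "chairman"
Letter counts:
  'a': 2
  'c': 1
  'h': 1
  'i': 1
  'm': 1
  'n': 1
  'r': 1
Maximum count = 2
Most frequent = 'a' (2 times each)


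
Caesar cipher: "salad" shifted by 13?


Word: "salad"
Shift: 13
Each letter → (letter + shift) mod 26:
  's' (18) + 13 = 5 → 'f'
  'a' (0) + 13 = 13 → 'n'
  'l' (11) + 13 = 24 → 'y'
  'a' (0) + 13 = 13 → 'n'
  'd' (3) + 13 = 16 → 'q'
Result = "fnynq"


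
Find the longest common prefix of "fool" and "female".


Word 1: "fool"
Word 2: "female"
Comparing from start:
  Pos 0: 'f' == 'f'
  Pos 1: 'o' != 'e' (stop)
LCP = "f" (length 1)


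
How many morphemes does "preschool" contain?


Word: "preschool"
Morphemes: pre- / school
Each morpheme carries meaning
= 2 morphemes


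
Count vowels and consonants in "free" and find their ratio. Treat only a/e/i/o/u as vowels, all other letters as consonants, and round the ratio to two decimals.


Word: "free"
Vowels (a,e,i,o,u): 2
Consonants: 2
Ratio = 2/2
= 1.00


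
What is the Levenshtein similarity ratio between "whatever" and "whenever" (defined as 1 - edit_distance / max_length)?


Word 1: "whatever" (length 8)
Word 2: "whenever" (length 8)
One optimal edit sequence:
  1. keep 'w'
  2. keep 'h'
  3. substitute 'a' -> 'e'  (+1)
  4. substitute 't' -> 'n'  (+1)
  5. keep 'e'
  6. keep 'v'
  7. keep 'e'
  8. keep 'r'
Edit distance = 2
Max length = max(8, 8) = 8
Similarity = 1 - 2/8
= 0.7500


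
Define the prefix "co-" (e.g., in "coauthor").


Prefix: co-
Example: coauthor = co- + author
Meaning = together


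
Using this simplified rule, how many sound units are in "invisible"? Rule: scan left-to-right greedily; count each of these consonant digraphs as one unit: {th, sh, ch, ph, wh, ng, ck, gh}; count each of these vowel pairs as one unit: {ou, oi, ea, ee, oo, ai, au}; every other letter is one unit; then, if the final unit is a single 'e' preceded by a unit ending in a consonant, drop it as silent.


Word: "invisible" (9 letters)
Left-to-right scan:
  (1) 'i' (letter)
  (2) 'n' (letter)
  (3) 'v' (letter)
  (4) 'i' (letter)
  (5) 's' (letter)
  (6) 'i' (letter)
  (7) 'b' (letter)
  (8) 'l' (letter)
  (9) 'e' (letter)
Units from scan: 9
Final unit is 'e' after a consonant -> drop as silent (-1)
Sound units = 8 units


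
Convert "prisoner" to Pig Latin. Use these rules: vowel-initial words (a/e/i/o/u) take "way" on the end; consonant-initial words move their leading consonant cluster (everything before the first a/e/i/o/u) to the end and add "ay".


Word: "prisoner"
Starts with consonant(s) → move to end, add 'ay'
Consonant cluster: "pr"
Pig Latin = "isonerpray"


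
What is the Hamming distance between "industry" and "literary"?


Comparing character by character (same length = 8):
  Pos 0: 'i' vs 'l' !=
  Pos 1: 'n' vs 'i' !=
  Pos 2: 'd' vs 't' !=
  Pos 3: 'u' vs 'e' !=
  Pos 4: 's' vs 'r' !=
  Pos 5: 't' vs 'a' !=
  Pos 6: 'r' vs 'r' =
  Pos 7: 'y' vs 'y' =
Hamming distance = 6


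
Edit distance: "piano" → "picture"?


Word 1: "piano" (length 5)
Word 2: "picture" (length 7)
One optimal edit sequence (insert/delete/substitute each cost 1):
  1. keep 'p'
  2. keep 'i'
  3. insert 'c'  (+1)
  4. insert 't'  (+1)
  5. substitute 'a' -> 'u'  (+1)
  6. substitute 'n' -> 'r'  (+1)
  7. substitute 'o' -> 'e'  (+1)
Total edit operations: 5
Edit distance = 5


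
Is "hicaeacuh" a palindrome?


Word: "hicaeacuh"
Reversed: "hucaeacih"
Forward == Backward? hicaeacuh != hucaeacih
Palindrome = No


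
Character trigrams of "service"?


Word: "service" (length 7)
Number of trigrams = 7 - 3 + 1 = 5
  Position 0: "ser"
  Position 1: "erv"
  Position 2: "rvi"
  Position 3: "vic"
  Position 4: "ice"
Trigrams = "ser", "erv", "rvi", "vic", "ice"


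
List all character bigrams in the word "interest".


Word: "interest" (length 8)
Number of bigrams = 8 - 2 + 1 = 7
  Position 0: "in"
  Position 1: "nt"
  Position 2: "te"
  Position 3: "er"
  Position 4: "re"
  Position 5: "es"
  Position 6: "st"
Bigrams = "in", "nt", "te", "er", "re", "es", "st"


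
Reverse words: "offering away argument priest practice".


Original: "offering away argument priest practice"
Words (1..n): offering | away | argument | priest | practice
Reversed (n..1): practice | priest | argument | away | offering
Result = "practice priest argument away offering"


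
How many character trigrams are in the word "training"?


Word: "training" (length 8)
Number of 3-grams = length - 3 + 1 = 8 - 3 + 1
= 6


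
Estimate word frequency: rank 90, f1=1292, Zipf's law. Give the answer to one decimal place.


Zipf's law: f(r) = f(1) / r
f(1) = 1292
f(90) = 1292 / 90
= 14.4 occurrences


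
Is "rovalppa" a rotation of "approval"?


Word: "approval", Candidate: "rovalppa"
Method: check if candidate is substring of word+word
"approvalapproval" contains "rovalppa"? No
Is rotation = No


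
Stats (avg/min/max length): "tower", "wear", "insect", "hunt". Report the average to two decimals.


Lengths: "tower"=5, "wear"=4, "insect"=6, "hunt"=4
Sum = 19, Count = 4
Average = 19/4 = 4.75
= avg=4.75, min=4, max=6


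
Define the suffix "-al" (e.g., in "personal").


Suffix: -al
Example: personal (person + -al)
Meaning = relating to


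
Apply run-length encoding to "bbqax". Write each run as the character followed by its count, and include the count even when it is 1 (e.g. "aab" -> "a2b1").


String: "bbqax"
Scanning for consecutive runs:
  'b' x 2
  'q' x 1
  'a' x 1
  'x' x 1
RLE = "b2q1a1x1"


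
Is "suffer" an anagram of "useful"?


Word 1: "useful" → sorted: eflsuu
Word 2: "suffer" → sorted: effrsu
Same letters? eflsuu != effrsu
Anagram = No


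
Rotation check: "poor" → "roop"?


Word: "poor", Candidate: "roop"
Method: check if candidate is substring of word+word
"poorpoor" contains "roop"? No
Is rotation = No


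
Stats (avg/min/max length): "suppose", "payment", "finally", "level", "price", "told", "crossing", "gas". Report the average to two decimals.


Lengths: "suppose"=7, "payment"=7, "finally"=7, "level"=5, "price"=5, "told"=4, "crossing"=8, "gas"=3
Sum = 46, Count = 8
Average = 46/8 = 5.75
= avg=5.75, min=3, max=8


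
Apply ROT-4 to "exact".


Word: "exact"
Shift: 4
Each letter → (letter + shift) mod 26:
  'e' (4) + 4 = 8 → 'i'
  'x' (23) + 4 = 1 → 'b'
  'a' (0) + 4 = 4 → 'e'
  'c' (2) + 4 = 6 → 'g'
  't' (19) + 4 = 23 → 'x'
Result = "ibegx"


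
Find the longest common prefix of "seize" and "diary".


Word 1: "seize"
Word 2: "diary"
Comparing from start:
  Pos 0: 's' != 'd' (stop)
LCP = "" (length 0)


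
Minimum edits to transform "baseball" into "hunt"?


Word 1: "baseball" (length 8)
Word 2: "hunt" (length 4)
One optimal edit sequence (insert/delete/substitute each cost 1):
  1. delete 'b'  (+1)
  2. delete 'a'  (+1)
  3. delete 's'  (+1)
  4. delete 'e'  (+1)
  5. substitute 'b' -> 'h'  (+1)
  6. substitute 'a' -> 'u'  (+1)
  7. substitute 'l' -> 'n'  (+1)
  8. substitute 'l' -> 't'  (+1)
Total edit operations: 8
Edit distance = 8


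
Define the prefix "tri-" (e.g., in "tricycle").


Prefix: tri-
Example: tricycle (tri- + cycle)
Meaning = three


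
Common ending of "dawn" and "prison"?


Word 1: "dawn"
Word 2: "prison"
Comparing from end:
  Pos -1: 'n' == 'n'
  Pos -2: 'w' != 'o' (stop)
LCS = "n" (length 1)


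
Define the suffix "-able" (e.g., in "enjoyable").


Suffix: -able
As in: enjoyable -> enjoy + -able
Meaning = capable of


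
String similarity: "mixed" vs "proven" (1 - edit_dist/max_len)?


Word 1: "mixed" (length 5)
Word 2: "proven" (length 6)
One optimal edit sequence:
  1. insert 'p'  (+1)
  2. substitute 'm' -> 'r'  (+1)
  3. substitute 'i' -> 'o'  (+1)
  4. substitute 'x' -> 'v'  (+1)
  5. keep 'e'
  6. substitute 'd' -> 'n'  (+1)
Edit distance = 5
Max length = max(5, 6) = 6
Similarity = 1 - 5/6
= 0.1667


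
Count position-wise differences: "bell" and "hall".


Comparing character by character (same length = 4):
  Pos 0: 'b' vs 'h' !=
  Pos 1: 'e' vs 'a' !=
  Pos 2: 'l' vs 'l' =
  Pos 3: 'l' vs 'l' =
Hamming distance = 2


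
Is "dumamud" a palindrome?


Word: "dumamud"
Reversed: "dumamud"
Forward == Backward? dumamud == dumamud
Palindrome = Yes


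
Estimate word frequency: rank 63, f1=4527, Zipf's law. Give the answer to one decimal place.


Zipf's law: f(r) = f(1) / r
f(1) = 4527
f(63) = 4527 / 63
= 71.9 occurrences


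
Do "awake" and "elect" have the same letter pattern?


Pattern of "awake": [0, 1, 0, 2, 3]
Pattern of "elect": [0, 1, 0, 2, 3]
Patterns match
Same pattern = Yes


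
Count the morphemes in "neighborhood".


Word: "neighborhood"
Morphemes: neighbor | -hood
Each morpheme carries meaning
= 2 morphemes


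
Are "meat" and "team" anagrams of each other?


Word 1: "meat" → sorted: aemt
Word 2: "team" → sorted: aemt
Same letters? aemt == aemt
Anagram = Yes


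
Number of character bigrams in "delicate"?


Word: "delicate" (length 8)
Number of 2-grams = length - 2 + 1 = 8 - 2 + 1
= 7


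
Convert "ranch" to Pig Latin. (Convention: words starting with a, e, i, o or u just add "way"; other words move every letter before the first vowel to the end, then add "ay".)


Word: "ranch"
Starts with consonant(s) → move to end, add 'ay'
Consonant cluster: "r"
Pig Latin = "anchray"


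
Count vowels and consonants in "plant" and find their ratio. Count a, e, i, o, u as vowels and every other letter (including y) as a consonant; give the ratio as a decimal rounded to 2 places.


Word: "plant"
Vowels (a,e,i,o,u): 1
Consonants: 4
Ratio = 1/4
= 0.25


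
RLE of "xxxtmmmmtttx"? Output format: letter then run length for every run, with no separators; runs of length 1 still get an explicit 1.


String: "xxxtmmmmtttx"
Scanning for consecutive runs:
  'x' x 3
  't' x 1
  'm' x 4
  't' x 3
  'x' x 1
RLE = "x3t1m4t3x1"


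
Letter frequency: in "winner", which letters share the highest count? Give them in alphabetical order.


Word: "winner"
Letter counts:
  'e': 1
  'i': 1
  'n': 2
  'r': 1
  'w': 1
Maximum count = 2
Most frequent = 'n' (2 times each)


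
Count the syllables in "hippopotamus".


Word: "hippopotamus"
Syllable breakdown: hip | po | pot | a | mus
Counting: 5 parts
= 5 syllables


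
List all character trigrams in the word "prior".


Word: "prior" (length 5)
Number of trigrams = 5 - 3 + 1 = 3
  Position 0: "pri"
  Position 1: "rio"
  Position 2: "ior"
Trigrams = "pri", "rio", "ior"


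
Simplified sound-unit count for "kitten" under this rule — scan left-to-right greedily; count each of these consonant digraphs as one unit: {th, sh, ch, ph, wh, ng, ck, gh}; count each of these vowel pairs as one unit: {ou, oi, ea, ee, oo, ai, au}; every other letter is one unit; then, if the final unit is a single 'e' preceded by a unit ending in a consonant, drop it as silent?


Word: "kitten" (6 letters)
Left-to-right scan:
  1. 'k' (letter)
  2. 'i' (letter)
  3. 't' (letter)
  4. 't' (letter)
  5. 'e' (letter)
  6. 'n' (letter)
Units from scan: 6
Sound units = 6 units


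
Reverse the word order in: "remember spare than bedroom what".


Original: "remember spare than bedroom what"
Words (1..n): remember | spare | than | bedroom | what
Reversed (n..1): what | bedroom | than | spare | remember
Result = "what bedroom than spare remember"


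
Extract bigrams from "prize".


Word: "prize" (length 5)
Number of bigrams = 5 - 2 + 1 = 4
  Position 0: "pr"
  Position 1: "ri"
  Position 2: "iz"
  Position 3: "ze"
Bigrams = "pr", "ri", "iz", "ze"


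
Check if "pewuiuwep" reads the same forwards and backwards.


Word: "pewuiuwep"
Reversed: "pewuiuwep"
Forward == Backward? pewuiuwep == pewuiuwep
Palindrome = Yes


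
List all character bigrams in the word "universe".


Word: "universe" (length 8)
Number of bigrams = 8 - 2 + 1 = 7
  Position 0: "un"
  Position 1: "ni"
  Position 2: "iv"
  Position 3: "ve"
  Position 4: "er"
  Position 5: "rs"
  Position 6: "se"
Bigrams = "un", "ni", "iv", "ve", "er", "rs", "se"


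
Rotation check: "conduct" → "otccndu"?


Word: "conduct", Candidate: "otccndu"
Method: check if candidate is substring of word+word
"conductconduct" contains "otccndu"? No
Is rotation = No


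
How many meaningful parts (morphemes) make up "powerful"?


Word: "powerful"
Morphemes: power / -ful
Each morpheme carries meaning
= 2 morphemes


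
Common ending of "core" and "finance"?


Word 1: "core"
Word 2: "finance"
Comparing from end:
  Pos -1: 'e' == 'e'
  Pos -2: 'r' != 'c' (stop)
LCS = "e" (length 1)


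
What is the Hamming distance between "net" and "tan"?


Comparing character by character (same length = 3):
  Pos 0: 'n' vs 't' !=
  Pos 1: 'e' vs 'a' !=
  Pos 2: 't' vs 'n' !=
Hamming distance = 3


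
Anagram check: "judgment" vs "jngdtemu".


Word 1: "judgment" → sorted: degjmntu
Word 2: "jngdtemu" → sorted: degjmntu
Same letters? degjmntu == degjmntu
Anagram = Yes


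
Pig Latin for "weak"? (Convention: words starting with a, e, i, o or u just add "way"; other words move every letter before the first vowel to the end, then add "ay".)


Word: "weak"
Starts with consonant(s) → move to end, add 'ay'
Consonant cluster: "w"
Pig Latin = "eakway"


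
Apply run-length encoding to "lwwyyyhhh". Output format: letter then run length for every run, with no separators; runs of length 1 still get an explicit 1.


String: "lwwyyyhhh"
Scanning for consecutive runs:
  'l' x 1
  'w' x 2
  'y' x 3
  'h' x 3
RLE = "l1w2y3h3"


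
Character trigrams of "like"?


Word: "like" (length 4)
Number of trigrams = 4 - 3 + 1 = 2
  Position 0: "lik"
  Position 1: "ike"
Trigrams = "lik", "ike"


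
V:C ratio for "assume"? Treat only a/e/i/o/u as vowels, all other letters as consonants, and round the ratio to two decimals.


Word: "assume"
Vowels (a,e,i,o,u): 3
Consonants: 3
Ratio = 3/3
= 1.00


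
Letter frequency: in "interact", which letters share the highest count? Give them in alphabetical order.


Word: "interact"
Letter counts:
  'a': 1
  'c': 1
  'e': 1
  'i': 1
  'n': 1
  'r': 1
  't': 2
Maximum count = 2
Most frequent = 't' (2 times each)


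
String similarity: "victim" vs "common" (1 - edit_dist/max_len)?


Word 1: "victim" (length 6)
Word 2: "common" (length 6)
One optimal edit sequence:
  1. substitute 'v' -> 'c'  (+1)
  2. substitute 'i' -> 'o'  (+1)
  3. substitute 'c' -> 'm'  (+1)
  4. substitute 't' -> 'm'  (+1)
  5. substitute 'i' -> 'o'  (+1)
  6. substitute 'm' -> 'n'  (+1)
Edit distance = 6
Max length = max(6, 6) = 6
Similarity = 1 - 6/6
= 0.0000


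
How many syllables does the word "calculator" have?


Word: "calculator"
Syllable breakdown: cal · cu · la · tor
Counting: 4 parts
= 4 syllables


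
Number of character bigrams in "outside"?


Word: "outside" (length 7)
Number of 2-grams = length - 2 + 1 = 7 - 2 + 1
= 6


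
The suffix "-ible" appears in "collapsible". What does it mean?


Suffix: -ible
Example: collapsible (collapse + -ible, with a spelling change)
Meaning = capable of


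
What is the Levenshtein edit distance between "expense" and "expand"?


Word 1: "expense" (length 7)
Word 2: "expand" (length 6)
One optimal edit sequence (insert/delete/substitute each cost 1):
  1. keep 'e'
  2. keep 'x'
  3. keep 'p'
  4. substitute 'e' -> 'a'  (+1)
  5. keep 'n'
  6. delete 's'  (+1)
  7. substitute 'e' -> 'd'  (+1)
Total edit operations: 3
Edit distance = 3


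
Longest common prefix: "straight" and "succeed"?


Word 1: "straight"
Word 2: "succeed"
Comparing from start:
  Pos 0: 's' == 's'
  Pos 1: 't' != 'u' (stop)
LCP = "s" (length 1)


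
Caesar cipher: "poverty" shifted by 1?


Word: "poverty"
Shift: 1
Each letter → (letter + shift) mod 26:
  'p' (15) + 1 = 16 → 'q'
  'o' (14) + 1 = 15 → 'p'
  'v' (21) + 1 = 22 → 'w'
  'e' (4) + 1 = 5 → 'f'
  'r' (17) + 1 = 18 → 's'
  't' (19) + 1 = 20 → 'u'
  'y' (24) + 1 = 25 → 'z'
Result = "qpwfsuz"


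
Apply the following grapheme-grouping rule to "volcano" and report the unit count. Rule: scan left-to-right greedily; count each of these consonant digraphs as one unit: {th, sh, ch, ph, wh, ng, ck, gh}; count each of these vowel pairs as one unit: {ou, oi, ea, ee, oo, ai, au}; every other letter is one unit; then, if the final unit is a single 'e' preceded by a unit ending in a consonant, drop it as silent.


Word: "volcano" (7 letters)
Left-to-right scan:
  [1] 'v' (letter)
  [2] 'o' (letter)
  [3] 'l' (letter)
  [4] 'c' (letter)
  [5] 'a' (letter)
  [6] 'n' (letter)
  [7] 'o' (letter)
Units from scan: 7
Sound units = 7 units


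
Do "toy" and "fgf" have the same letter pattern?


Pattern of "toy": [0, 1, 2]
Pattern of "fgf": [0, 1, 0]
Patterns do not match
Same pattern = No


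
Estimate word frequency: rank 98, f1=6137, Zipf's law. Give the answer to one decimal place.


Zipf's law: f(r) = f(1) / r
f(1) = 6137
f(98) = 6137 / 98
= 62.6 occurrences


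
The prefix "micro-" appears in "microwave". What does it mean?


Prefix: micro-
As in: microwave -> micro- + wave
Meaning = small


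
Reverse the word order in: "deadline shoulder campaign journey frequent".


Original: "deadline shoulder campaign journey frequent"
Words (1..n): deadline | shoulder | campaign | journey | frequent
Reversed (n..1): frequent | journey | campaign | shoulder | deadline
Result = "frequent journey campaign shoulder deadline"


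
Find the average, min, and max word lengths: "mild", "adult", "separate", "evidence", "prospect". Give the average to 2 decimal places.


Lengths: "mild"=4, "adult"=5, "separate"=8, "evidence"=8, "prospect"=8
Sum = 33, Count = 5
Average = 33/5 = 6.60
= avg=6.60, min=4, max=8


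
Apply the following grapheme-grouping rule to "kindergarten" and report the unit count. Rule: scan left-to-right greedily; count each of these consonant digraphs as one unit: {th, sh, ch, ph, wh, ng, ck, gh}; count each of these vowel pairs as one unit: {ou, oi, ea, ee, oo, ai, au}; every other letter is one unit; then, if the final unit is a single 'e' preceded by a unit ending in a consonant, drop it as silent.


Word: "kindergarten" (12 letters)
Left-to-right scan:
  [1] 'k' (letter)
  [2] 'i' (letter)
  [3] 'n' (letter)
  [4] 'd' (letter)
  [5] 'e' (letter)
  [6] 'r' (letter)
  [7] 'g' (letter)
  [8] 'a' (letter)
  [9] 'r' (letter)
  [10] 't' (letter)
  [11] 'e' (letter)
  [12] 'n' (letter)
Units from scan: 12
Sound units = 12 units


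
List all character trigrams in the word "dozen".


Word: "dozen" (length 5)
Number of trigrams = 5 - 3 + 1 = 3
  Position 0: "doz"
  Position 1: "oze"
  Position 2: "zen"
Trigrams = "doz", "oze", "zen"


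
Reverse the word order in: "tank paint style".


Original: "tank paint style"
Words (1..n): tank | paint | style
Reversed (n..1): style | paint | tank
Result = "style paint tank"


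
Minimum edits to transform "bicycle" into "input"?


Word 1: "bicycle" (length 7)
Word 2: "input" (length 5)
One optimal edit sequence (insert/delete/substitute each cost 1):
  1. delete 'b'  (+1)
  2. keep 'i'
  3. delete 'c'  (+1)
  4. substitute 'y' -> 'n'  (+1)
  5. substitute 'c' -> 'p'  (+1)
  6. substitute 'l' -> 'u'  (+1)
  7. substitute 'e' -> 't'  (+1)
Total edit operations: 6
Edit distance = 6


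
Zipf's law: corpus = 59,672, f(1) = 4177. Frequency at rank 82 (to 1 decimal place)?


Zipf's law: f(r) = f(1) / r
f(1) = 4177
f(82) = 4177 / 82
= 50.9 occurrences


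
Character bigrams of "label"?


Word: "label" (length 5)
Number of bigrams = 5 - 2 + 1 = 4
  Position 0: "la"
  Position 1: "ab"
  Position 2: "be"
  Position 3: "el"
Bigrams = "la", "ab", "be", "el"


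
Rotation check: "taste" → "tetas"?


Word: "taste", Candidate: "tetas"
Method: check if candidate is substring of word+word
"tastetaste" contains "tetas"? Yes
Is rotation = Yes


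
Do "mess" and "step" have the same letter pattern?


Pattern of "mess": [0, 1, 2, 2]
Pattern of "step": [0, 1, 2, 3]
Patterns do not match
Same pattern = No


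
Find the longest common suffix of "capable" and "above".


Word 1: "capable"
Word 2: "above"
Comparing from end:
  Pos -1: 'e' == 'e'
  Pos -2: 'l' != 'v' (stop)
LCS = "e" (length 1)


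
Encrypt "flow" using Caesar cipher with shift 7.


Word: "flow"
Shift: 7
Each letter → (letter + shift) mod 26:
  'f' (5) + 7 = 12 → 'm'
  'l' (11) + 7 = 18 → 's'
  'o' (14) + 7 = 21 → 'v'
  'w' (22) + 7 = 3 → 'd'
Result = "msvd"


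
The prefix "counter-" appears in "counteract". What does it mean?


Prefix: counter-
Example: counteract (counter- + act)
Meaning = against / opposite


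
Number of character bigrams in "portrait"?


Word: "portrait" (length 8)
Number of 2-grams = length - 2 + 1 = 8 - 2 + 1
= 7


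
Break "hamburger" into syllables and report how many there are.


Word: "hamburger"
Syllable breakdown: ham · bur · ger
Counting: 3 parts
= 3 syllables


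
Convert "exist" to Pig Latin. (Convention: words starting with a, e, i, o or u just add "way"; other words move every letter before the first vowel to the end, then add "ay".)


Word: "exist"
Starts with vowel → add 'way'
Pig Latin = "existway"


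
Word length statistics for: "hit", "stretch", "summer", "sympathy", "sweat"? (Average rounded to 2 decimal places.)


Lengths: "hit"=3, "stretch"=7, "summer"=6, "sympathy"=8, "sweat"=5
Sum = 29, Count = 5
Average = 29/5 = 5.80
= avg=5.80, min=3, max=8


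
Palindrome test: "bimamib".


Word: "bimamib"
Reversed: "bimamib"
Forward == Backward? bimamib == bimamib
Palindrome = Yes


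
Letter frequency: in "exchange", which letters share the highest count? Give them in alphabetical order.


Word: "exchange"
Letter counts:
  'a': 1
  'c': 1
  'e': 2
  'g': 1
  'h': 1
  'n': 1
  'x': 1
Maximum count = 2
Most frequent = 'e' (2 times each)


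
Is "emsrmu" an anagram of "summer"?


Word 1: "summer" → sorted: emmrsu
Word 2: "emsrmu" → sorted: emmrsu
Same letters? emmrsu == emmrsu
Anagram = Yes


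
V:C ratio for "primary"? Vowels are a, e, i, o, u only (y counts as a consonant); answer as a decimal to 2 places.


Word: "primary"
Vowels (a,e,i,o,u): 2
Consonants: 5
Ratio = 2/5
= 0.40


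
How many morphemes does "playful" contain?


Word: "playful"
Morphemes: play | -ful
Each morpheme carries meaning
= 2 morphemes


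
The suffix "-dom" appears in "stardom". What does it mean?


Suffix: -dom
As in: stardom -> star + -dom
Meaning = state / realm


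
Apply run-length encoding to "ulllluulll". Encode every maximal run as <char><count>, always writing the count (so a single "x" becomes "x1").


String: "ulllluulll"
Scanning for consecutive runs:
  'u' x 1
  'l' x 4
  'u' x 2
  'l' x 3
RLE = "u1l4u2l3"


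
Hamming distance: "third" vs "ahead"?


Comparing character by character (same length = 5):
  Pos 0: 't' vs 'a' !=
  Pos 1: 'h' vs 'h' =
  Pos 2: 'i' vs 'e' !=
  Pos 3: 'r' vs 'a' !=
  Pos 4: 'd' vs 'd' =
Hamming distance = 3


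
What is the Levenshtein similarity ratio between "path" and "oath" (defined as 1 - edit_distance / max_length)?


Word 1: "path" (length 4)
Word 2: "oath" (length 4)
One optimal edit sequence:
  1. substitute 'p' -> 'o'  (+1)
  2. keep 'a'
  3. keep 't'
  4. keep 'h'
Edit distance = 1
Max length = max(4, 4) = 4
Similarity = 1 - 1/4
= 0.7500


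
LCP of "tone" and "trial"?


Word 1: "tone"
Word 2: "trial"
Comparing from start:
  Pos 0: 't' == 't'
  Pos 1: 'o' != 'r' (stop)
LCP = "t" (length 1)


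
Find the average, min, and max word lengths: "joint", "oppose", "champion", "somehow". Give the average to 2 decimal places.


Lengths: "joint"=5, "oppose"=6, "champion"=8, "somehow"=7
Sum = 26, Count = 4
Average = 26/4 = 6.50
= avg=6.50, min=5, max=8


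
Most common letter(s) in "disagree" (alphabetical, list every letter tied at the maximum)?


Word: "disagree"
Letter counts:
  'a': 1
  'd': 1
  'e': 2
  'g': 1
  'i': 1
  'r': 1
  's': 1
Maximum count = 2
Most frequent = 'e' (2 times each)


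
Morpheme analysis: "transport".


Word: "transport"
Morphemes: trans- / port
Each morpheme carries meaning
= 2 morphemes


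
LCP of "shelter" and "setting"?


Word 1: "shelter"
Word 2: "setting"
Comparing from start:
  Pos 0: 's' == 's'
  Pos 1: 'h' != 'e' (stop)
LCP = "s" (length 1)


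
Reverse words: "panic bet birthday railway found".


Original: "panic bet birthday railway found"
Words (1..n): panic | bet | birthday | railway | found
Reversed (n..1): found | railway | birthday | bet | panic
Result = "found railway birthday bet panic"


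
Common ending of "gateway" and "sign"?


Word 1: "gateway"
Word 2: "sign"
Comparing from end:
  Pos -1: 'y' != 'n' (stop)
LCS = "" (length 0)


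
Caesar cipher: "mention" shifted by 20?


Word: "mention"
Shift: 20
Each letter → (letter + shift) mod 26:
  'm' (12) + 20 = 6 → 'g'
  'e' (4) + 20 = 24 → 'y'
  'n' (13) + 20 = 7 → 'h'
  't' (19) + 20 = 13 → 'n'
  'i' (8) + 20 = 2 → 'c'
  'o' (14) + 20 = 8 → 'i'
  'n' (13) + 20 = 7 → 'h'
Result = "gyhncih"


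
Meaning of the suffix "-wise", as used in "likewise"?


Suffix: -wise
As in: likewise -> like + -wise
Meaning = in the manner of


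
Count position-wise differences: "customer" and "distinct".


Comparing character by character (same length = 8):
  Pos 0: 'c' vs 'd' !=
  Pos 1: 'u' vs 'i' !=
  Pos 2: 's' vs 's' =
  Pos 3: 't' vs 't' =
  Pos 4: 'o' vs 'i' !=
  Pos 5: 'm' vs 'n' !=
  Pos 6: 'e' vs 'c' !=
  Pos 7: 'r' vs 't' !=
Hamming distance = 6


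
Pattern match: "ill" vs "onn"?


Pattern of "ill": [0, 1, 1]
Pattern of "onn": [0, 1, 1]
Patterns match
Same pattern = Yes


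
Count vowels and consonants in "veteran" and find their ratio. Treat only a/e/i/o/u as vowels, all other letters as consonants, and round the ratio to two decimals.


Word: "veteran"
Vowels (a,e,i,o,u): 3
Consonants: 4
Ratio = 3/4
= 0.75


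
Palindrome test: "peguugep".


Word: "peguugep"
Reversed: "peguugep"
Forward == Backward? peguugep == peguugep
Palindrome = Yes


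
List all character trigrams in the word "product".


Word: "product" (length 7)
Number of trigrams = 7 - 3 + 1 = 5
  Position 0: "pro"
  Position 1: "rod"
  Position 2: "odu"
  Position 3: "duc"
  Position 4: "uct"
Trigrams = "pro", "rod", "odu", "duc", "uct"


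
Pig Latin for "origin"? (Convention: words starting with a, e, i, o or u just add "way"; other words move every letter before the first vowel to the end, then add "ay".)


Word: "origin"
Starts with vowel → add 'way'
Pig Latin = "originway"


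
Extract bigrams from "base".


Word: "base" (length 4)
Number of bigrams = 4 - 2 + 1 = 3
  Position 0: "ba"
  Position 1: "as"
  Position 2: "se"
Bigrams = "ba", "as", "se"


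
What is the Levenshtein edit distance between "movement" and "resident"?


Word 1: "movement" (length 8)
Word 2: "resident" (length 8)
One optimal edit sequence (insert/delete/substitute each cost 1):
  1. substitute 'm' -> 'r'  (+1)
  2. substitute 'o' -> 'e'  (+1)
  3. substitute 'v' -> 's'  (+1)
  4. substitute 'e' -> 'i'  (+1)
  5. substitute 'm' -> 'd'  (+1)
  6. keep 'e'
  7. keep 'n'
  8. keep 't'
Total edit operations: 5
Edit distance = 5


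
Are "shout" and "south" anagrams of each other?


Word 1: "shout" → sorted: hostu
Word 2: "south" → sorted: hostu
Same letters? hostu == hostu
Anagram = Yes


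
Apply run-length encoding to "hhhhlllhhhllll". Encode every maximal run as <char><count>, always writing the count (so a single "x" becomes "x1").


String: "hhhhlllhhhllll"
Scanning for consecutive runs:
  'h' x 4
  'l' x 3
  'h' x 3
  'l' x 4
RLE = "h4l3h3l4"


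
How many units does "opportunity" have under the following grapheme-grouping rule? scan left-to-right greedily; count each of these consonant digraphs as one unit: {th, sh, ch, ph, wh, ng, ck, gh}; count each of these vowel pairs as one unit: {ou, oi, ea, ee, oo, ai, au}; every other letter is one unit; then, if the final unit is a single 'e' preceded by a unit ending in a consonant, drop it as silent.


Word: "opportunity" (11 letters)
Left-to-right scan:
  1. 'o' (letter)
  2. 'p' (letter)
  3. 'p' (letter)
  4. 'o' (letter)
  5. 'r' (letter)
  6. 't' (letter)
  7. 'u' (letter)
  8. 'n' (letter)
  9. 'i' (letter)
  10. 't' (letter)
  11. 'y' (letter)
Units from scan: 11
Sound units = 11 units


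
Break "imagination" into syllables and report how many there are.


Word: "imagination"
Syllable breakdown: i · mag · i · na · tion
Counting: 5 parts
= 5 syllables


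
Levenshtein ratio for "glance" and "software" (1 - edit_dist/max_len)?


Word 1: "glance" (length 6)
Word 2: "software" (length 8)
One optimal edit sequence:
  1. insert 's'  (+1)
  2. insert 'o'  (+1)
  3. substitute 'g' -> 'f'  (+1)
  4. substitute 'l' -> 't'  (+1)
  5. substitute 'a' -> 'w'  (+1)
  6. substitute 'n' -> 'a'  (+1)
  7. substitute 'c' -> 'r'  (+1)
  8. keep 'e'
Edit distance = 7
Max length = max(6, 8) = 8
Similarity = 1 - 7/8
= 0.1250


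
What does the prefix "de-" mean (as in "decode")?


Prefix: de-
Example: decode (de- + code)
Meaning = remove / reverse


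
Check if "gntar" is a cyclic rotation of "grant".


Word: "grant", Candidate: "gntar"
Method: check if candidate is substring of word+word
"grantgrant" contains "gntar"? No
Is rotation = No


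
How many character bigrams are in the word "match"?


Word: "match" (length 5)
Number of 2-grams = length - 2 + 1 = 5 - 2 + 1
= 4


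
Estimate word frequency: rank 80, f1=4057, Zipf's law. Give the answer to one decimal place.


Zipf's law: f(r) = f(1) / r
f(1) = 4057
f(80) = 4057 / 80
= 50.7 occurrences


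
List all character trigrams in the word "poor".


Word: "poor" (length 4)
Number of trigrams = 4 - 3 + 1 = 2
  Position 0: "poo"
  Position 1: "oor"
Trigrams = "poo", "oor"


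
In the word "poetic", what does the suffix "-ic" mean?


Suffix: -ic
As in: poetic -> poet + -ic
Meaning = relating to


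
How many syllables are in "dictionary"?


Word: "dictionary"
Syllable breakdown: dic · tion · ar · y
Counting: 4 parts
= 4 syllables


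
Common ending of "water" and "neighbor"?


Word 1: "water"
Word 2: "neighbor"
Comparing from end:
  Pos -1: 'r' == 'r'
  Pos -2: 'e' != 'o' (stop)
LCS = "r" (length 1)


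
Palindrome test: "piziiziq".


Word: "piziiziq"
Reversed: "qiziizip"
Forward == Backward? piziiziq != qiziizip
Palindrome = No


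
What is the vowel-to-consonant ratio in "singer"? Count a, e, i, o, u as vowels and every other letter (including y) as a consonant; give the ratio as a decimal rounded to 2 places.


Word: "singer"
Vowels (a,e,i,o,u): 2
Consonants: 4
Ratio = 2/4
= 0.50


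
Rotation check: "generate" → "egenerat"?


Word: "generate", Candidate: "egenerat"
Method: check if candidate is substring of word+word
"generategenerate" contains "egenerat"? Yes
Is rotation = Yes


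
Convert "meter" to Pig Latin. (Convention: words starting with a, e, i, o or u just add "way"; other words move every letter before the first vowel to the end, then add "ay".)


Word: "meter"
Starts with consonant(s) → move to end, add 'ay'
Consonant cluster: "m"
Pig Latin = "etermay"


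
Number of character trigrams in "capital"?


Word: "capital" (length 7)
Number of 3-grams = length - 3 + 1 = 7 - 3 + 1
= 5


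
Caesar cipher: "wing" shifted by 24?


Word: "wing"
Shift: 24
Each letter → (letter + shift) mod 26:
  'w' (22) + 24 = 20 → 'u'
  'i' (8) + 24 = 6 → 'g'
  'n' (13) + 24 = 11 → 'l'
  'g' (6) + 24 = 4 → 'e'
Result = "ugle"


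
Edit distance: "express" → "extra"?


Word 1: "express" (length 7)
Word 2: "extra" (length 5)
One optimal edit sequence (insert/delete/substitute each cost 1):
  1. keep 'e'
  2. keep 'x'
  3. substitute 'p' -> 't'  (+1)
  4. keep 'r'
  5. delete 'e'  (+1)
  6. delete 's'  (+1)
  7. substitute 's' -> 'a'  (+1)
Total edit operations: 4
Edit distance = 4


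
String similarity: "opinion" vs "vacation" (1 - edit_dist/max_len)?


Word 1: "opinion" (length 7)
Word 2: "vacation" (length 8)
One optimal edit sequence:
  1. insert 'v'  (+1)
  2. substitute 'o' -> 'a'  (+1)
  3. substitute 'p' -> 'c'  (+1)
  4. substitute 'i' -> 'a'  (+1)
  5. substitute 'n' -> 't'  (+1)
  6. keep 'i'
  7. keep 'o'
  8. keep 'n'
Edit distance = 5
Max length = max(7, 8) = 8
Similarity = 1 - 5/8
= 0.3750


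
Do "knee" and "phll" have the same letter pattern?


Pattern of "knee": [0, 1, 2, 2]
Pattern of "phll": [0, 1, 2, 2]
Patterns match
Same pattern = Yes


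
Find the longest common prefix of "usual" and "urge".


Word 1: "usual"
Word 2: "urge"
Comparing from start:
  Pos 0: 'u' == 'u'
  Pos 1: 's' != 'r' (stop)
LCP = "u" (length 1)


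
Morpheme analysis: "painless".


Word: "painless"
Morphemes: pain / -less
Each morpheme carries meaning
= 2 morphemes


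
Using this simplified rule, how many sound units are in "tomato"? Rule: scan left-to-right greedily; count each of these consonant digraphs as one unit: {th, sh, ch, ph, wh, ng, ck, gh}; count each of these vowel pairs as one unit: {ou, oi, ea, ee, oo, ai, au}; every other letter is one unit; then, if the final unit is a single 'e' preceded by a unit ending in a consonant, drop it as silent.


Word: "tomato" (6 letters)
Left-to-right scan:
  (1) 't' (letter)
  (2) 'o' (letter)
  (3) 'm' (letter)
  (4) 'a' (letter)
  (5) 't' (letter)
  (6) 'o' (letter)
Units from scan: 6
Sound units = 6 units


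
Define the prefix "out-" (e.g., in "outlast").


Prefix: out-
Example: outlast (out- + last)
Meaning = surpass


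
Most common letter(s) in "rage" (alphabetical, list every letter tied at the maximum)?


Word: "rage"
Letter counts:
  'a': 1
  'e': 1
  'g': 1
  'r': 1
Maximum count = 1
Most frequent = 'a', 'e', 'g', 'r' (1 time each)


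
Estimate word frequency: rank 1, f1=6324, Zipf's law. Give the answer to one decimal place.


Zipf's law: f(r) = f(1) / r
f(1) = 6324
f(1) = 6324 / 1
= 6324.0 occurrences


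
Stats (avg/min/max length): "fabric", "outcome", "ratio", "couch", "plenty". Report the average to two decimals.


Lengths: "fabric"=6, "outcome"=7, "ratio"=5, "couch"=5, "plenty"=6
Sum = 29, Count = 5
Average = 29/5 = 5.80
= avg=5.80, min=5, max=7


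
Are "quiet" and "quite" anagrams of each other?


Word 1: "quiet" → sorted: eiqtu
Word 2: "quite" → sorted: eiqtu
Same letters? eiqtu == eiqtu
Anagram = Yes


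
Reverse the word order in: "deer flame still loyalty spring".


Original: "deer flame still loyalty spring"
Words (1..n): deer | flame | still | loyalty | spring
Reversed (n..1): spring | loyalty | still | flame | deer
Result = "spring loyalty still flame deer"


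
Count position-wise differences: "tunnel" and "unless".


Comparing character by character (same length = 6):
  Pos 0: 't' vs 'u' !=
  Pos 1: 'u' vs 'n' !=
  Pos 2: 'n' vs 'l' !=
  Pos 3: 'n' vs 'e' !=
  Pos 4: 'e' vs 's' !=
  Pos 5: 'l' vs 's' !=
Hamming distance = 6


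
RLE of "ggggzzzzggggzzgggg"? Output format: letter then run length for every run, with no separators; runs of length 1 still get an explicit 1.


String: "ggggzzzzggggzzgggg"
Scanning for consecutive runs:
  'g' x 4
  'z' x 4
  'g' x 4
  'z' x 2
  'g' x 4
RLE = "g4z4g4z2g4"


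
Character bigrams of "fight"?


Word: "fight" (length 5)
Number of bigrams = 5 - 2 + 1 = 4
  Position 0: "fi"
  Position 1: "ig"
  Position 2: "gh"
  Position 3: "ht"
Bigrams = "fi", "ig", "gh", "ht"


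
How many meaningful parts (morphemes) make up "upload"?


Word: "upload"
Morphemes: up- + load
Each morpheme carries meaning
= 2 morphemes


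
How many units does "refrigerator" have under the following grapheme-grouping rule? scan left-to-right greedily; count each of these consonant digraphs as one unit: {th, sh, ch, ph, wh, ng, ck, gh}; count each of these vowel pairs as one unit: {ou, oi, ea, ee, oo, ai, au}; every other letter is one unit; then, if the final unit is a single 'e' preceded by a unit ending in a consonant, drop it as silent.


Word: "refrigerator" (12 letters)
Left-to-right scan:
  1. 'r' (letter)
  2. 'e' (letter)
  3. 'f' (letter)
  4. 'r' (letter)
  5. 'i' (letter)
  6. 'g' (letter)
  7. 'e' (letter)
  8. 'r' (letter)
  9. 'a' (letter)
  10. 't' (letter)
  11. 'o' (letter)
  12. 'r' (letter)
Units from scan: 12
Sound units = 12 units


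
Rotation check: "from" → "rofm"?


Word: "from", Candidate: "rofm"
Method: check if candidate is substring of word+word
"fromfrom" contains "rofm"? No
Is rotation = No


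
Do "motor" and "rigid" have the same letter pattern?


Pattern of "motor": [0, 1, 2, 1, 3]
Pattern of "rigid": [0, 1, 2, 1, 3]
Patterns match
Same pattern = Yes


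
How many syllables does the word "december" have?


Word: "december"
Syllable breakdown: de-cem-ber
Counting: 3 parts
= 3 syllables


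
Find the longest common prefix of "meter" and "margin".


Word 1: "meter"
Word 2: "margin"
Comparing from start:
  Pos 0: 'm' == 'm'
  Pos 1: 'e' != 'a' (stop)
LCP = "m" (length 1)


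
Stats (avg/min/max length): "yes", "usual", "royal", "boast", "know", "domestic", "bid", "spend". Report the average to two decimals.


Lengths: "yes"=3, "usual"=5, "royal"=5, "boast"=5, "know"=4, "domestic"=8, "bid"=3, "spend"=5
Sum = 38, Count = 8
Average = 38/8 = 4.75
= avg=4.75, min=3, max=8


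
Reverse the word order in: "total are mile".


Original: "total are mile"
Words (1..n): total | are | mile
Reversed (n..1): mile | are | total
Result = "mile are total"


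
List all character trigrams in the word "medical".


Word: "medical" (length 7)
Number of trigrams = 7 - 3 + 1 = 5
  Position 0: "med"
  Position 1: "edi"
  Position 2: "dic"
  Position 3: "ica"
  Position 4: "cal"
Trigrams = "med", "edi", "dic", "ica", "cal"


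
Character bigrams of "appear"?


Word: "appear" (length 6)
Number of bigrams = 6 - 2 + 1 = 5
  Position 0: "ap"
  Position 1: "pp"
  Position 2: "pe"
  Position 3: "ea"
  Position 4: "ar"
Bigrams = "ap", "pp", "pe", "ea", "ar"


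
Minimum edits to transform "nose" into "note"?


Word 1: "nose" (length 4)
Word 2: "note" (length 4)
One optimal edit sequence (insert/delete/substitute each cost 1):
  1. keep 'n'
  2. keep 'o'
  3. substitute 's' -> 't'  (+1)
  4. keep 'e'
Total edit operations: 1
Edit distance = 1


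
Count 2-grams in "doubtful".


Word: "doubtful" (length 8)
Number of 2-grams = length - 2 + 1 = 8 - 2 + 1
= 7


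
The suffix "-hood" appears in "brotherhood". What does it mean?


Suffix: -hood
Example: brotherhood = brother + -hood
Meaning = state / condition


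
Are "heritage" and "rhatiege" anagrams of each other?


Word 1: "heritage" → sorted: aeeghirt
Word 2: "rhatiege" → sorted: aeeghirt
Same letters? aeeghirt == aeeghirt
Anagram = Yes


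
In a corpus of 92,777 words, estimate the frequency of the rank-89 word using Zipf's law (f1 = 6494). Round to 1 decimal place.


Zipf's law: f(r) = f(1) / r
f(1) = 6494
f(89) = 6494 / 89
= 73.0 occurrences


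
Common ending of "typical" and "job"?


Word 1: "typical"
Word 2: "job"
Comparing from end:
  Pos -1: 'l' != 'b' (stop)
LCS = "" (length 0)
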